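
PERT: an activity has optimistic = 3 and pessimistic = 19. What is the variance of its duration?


σ² = ((p - o) / 6)² = (p - o)² / 36
= (19 - 3)² / 36
= 16² / 36
= 256 / 36
= 7.1111


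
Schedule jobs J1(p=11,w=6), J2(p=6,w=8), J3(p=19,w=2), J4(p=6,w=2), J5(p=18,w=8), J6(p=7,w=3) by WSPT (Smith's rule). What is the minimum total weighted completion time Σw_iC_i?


WSPT order (by p/w): J2 → J1 → J5 → J6 → J4 → J3
  J2: C=6, w·C=8×6=48
  J1: C=17, w·C=6×17=102
  J5: C=35, w·C=8×35=280
  J6: C=42, w·C=3×42=126
  J4: C=48, w·C=2×48=96
  J3: C=67, w·C=2×67=134
Σ w·C = 786
= 786


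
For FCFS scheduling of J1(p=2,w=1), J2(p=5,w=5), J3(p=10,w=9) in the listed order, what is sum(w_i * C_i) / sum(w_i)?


Completion times:
  J1: C=2, w×C=1×2=2
  J2: C=7, w×C=5×7=35
  J3: C=17, w×C=9×17=153
Sum w×C = 190
Sum w = 15
Weighted avg = 190/15
= 12.67


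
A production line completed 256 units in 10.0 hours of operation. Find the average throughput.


Throughput = units / time
= 256 / 10.0
= 25.6 units/hour


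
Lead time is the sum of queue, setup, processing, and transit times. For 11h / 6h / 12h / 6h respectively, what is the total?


Lead time = queue + setup + processing + transit
= 11 + 6 + 12 + 6
= 35 hours


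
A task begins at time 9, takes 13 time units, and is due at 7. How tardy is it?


Completion = start + processing = 9 + 13 = 22
Tardiness = max(0, C - d) = max(0, 22 - 7)
= max(0, 15)
= 15


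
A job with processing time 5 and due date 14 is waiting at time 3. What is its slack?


Slack = due - current_time - processing
= 14 - 3 - 5
= 6


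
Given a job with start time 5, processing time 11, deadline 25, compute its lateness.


Completion = 5 + 11 = 16
Lateness = C - d = 16 - 25
= -9


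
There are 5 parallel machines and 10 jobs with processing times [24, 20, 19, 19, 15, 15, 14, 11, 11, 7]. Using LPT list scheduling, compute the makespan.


Jobs (LPT sorted): [24, 20, 19, 19, 15, 15, 14, 11, 11, 7]
Machines: 5
  J=24 → Machine 1 (load: 0+24=24)
  J=20 → Machine 2 (load: 0+20=20)
  J=19 → Machine 3 (load: 0+19=19)
  J=19 → Machine 4 (load: 0+19=19)
  J=15 → Machine 5 (load: 0+15=15)
  J=15 → Machine 5 (load: 15+15=30)
  J=14 → Machine 3 (load: 19+14=33)
  J=11 → Machine 4 (load: 19+11=30)
  J=11 → Machine 2 (load: 20+11=31)
  J=7 → Machine 1 (load: 24+7=31)
Machine loads: [31, 31, 33, 30, 30]
Makespan = max = 33 time units


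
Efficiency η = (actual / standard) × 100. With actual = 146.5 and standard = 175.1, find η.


Efficiency = (actual / standard) × 100
= (146.5 / 175.1) × 100
= 83.7%


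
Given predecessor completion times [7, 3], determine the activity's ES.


ES = max of all predecessor completion times
Predecessors: [7, 3]
ES = max(7, 3)
= 7


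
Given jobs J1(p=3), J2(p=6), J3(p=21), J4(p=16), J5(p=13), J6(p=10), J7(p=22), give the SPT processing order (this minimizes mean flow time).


SPT: sort by shortest processing time
  J1: p=3
  J2: p=6
  J6: p=10
  J5: p=13
  J4: p=16
  J3: p=21
  J7: p=22
Order: J1 → J2 → J6 → J5 → J4 → J3 → J7


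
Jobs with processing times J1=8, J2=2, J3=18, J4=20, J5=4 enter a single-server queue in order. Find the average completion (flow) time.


Completion times:
  J1: completes at 8
  J2: completes at 10
  J3: completes at 28
  J4: completes at 48
  J5: completes at 52
Sum = 146
Average = 146/5
= 29.20


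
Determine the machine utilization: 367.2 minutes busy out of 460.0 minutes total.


Utilization = busy / total × 100
= 367.2 / 460.0 × 100
= 79.8%


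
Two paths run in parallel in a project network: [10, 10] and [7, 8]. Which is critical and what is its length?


Path A: 10 + 10 = 20
Path B: 7 + 8 = 15
Critical path = longest = max(20, 15)
= 20 (Path A)


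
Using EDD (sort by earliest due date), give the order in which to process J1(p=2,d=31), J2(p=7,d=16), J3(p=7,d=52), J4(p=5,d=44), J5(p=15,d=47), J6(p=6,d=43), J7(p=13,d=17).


EDD: sort by earliest due date
  J2: d=16, p=7
  J7: d=17, p=13
  J1: d=31, p=2
  J6: d=43, p=6
  J4: d=44, p=5
  J5: d=47, p=15
  J3: d=52, p=7
Order: J2 → J7 → J1 → J6 → J4 → J5 → J3


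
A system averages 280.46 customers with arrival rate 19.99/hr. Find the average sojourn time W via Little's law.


Little's law: L = λW → W = L / λ
= 280.46 / 19.99
= 14.03 hours


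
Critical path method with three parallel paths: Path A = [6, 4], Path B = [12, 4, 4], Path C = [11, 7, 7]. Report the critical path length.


Path A: 6 + 4 = 10
Path B: 12 + 4 + 4 = 20
Path C: 11 + 7 + 7 = 25
Critical path = longest = max(10, 20, 25)
= 25 (Path C)


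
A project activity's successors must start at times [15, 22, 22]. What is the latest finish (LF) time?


LF = min of all successor start times
Successors start at: [15, 22, 22]
LF = min(15, 22, 22)
= 15


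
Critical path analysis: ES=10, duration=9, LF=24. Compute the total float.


EF = ES + duration = 10 + 9 = 19
LS = LF - duration = 24 - 9 = 15
Total Float = LF - EF = 24 - 19
(or LS - ES = 15 - 10)
= 5


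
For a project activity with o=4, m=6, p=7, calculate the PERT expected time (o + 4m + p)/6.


te = (o + 4m + p) / 6
= (4 + 4×6 + 7) / 6
= (4 + 24 + 7) / 6
= 35 / 6
= 5.83


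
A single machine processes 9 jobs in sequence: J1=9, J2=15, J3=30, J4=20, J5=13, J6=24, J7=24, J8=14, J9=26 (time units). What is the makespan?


Sequential makespan: sum all processing times
= 9 + 15 + 30 + 20 + 13 + 24 + 24 + 14 + 26
= 175 time units


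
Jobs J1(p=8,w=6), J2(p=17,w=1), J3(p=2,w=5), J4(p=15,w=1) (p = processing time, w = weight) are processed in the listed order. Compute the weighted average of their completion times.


Completion times:
  J1: C=8, w×C=6×8=48
  J2: C=25, w×C=1×25=25
  J3: C=27, w×C=5×27=135
  J4: C=42, w×C=1×42=42
Sum w×C = 250
Sum w = 13
Weighted avg = 250/13
= 19.23


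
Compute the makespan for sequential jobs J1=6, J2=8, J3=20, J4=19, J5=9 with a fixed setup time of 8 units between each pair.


Makespan = Σ processing + (n-1) × setup
= (6 + 8 + 20 + 19 + 9) + (5-1)×8
= 62 + 32
= 94 time units


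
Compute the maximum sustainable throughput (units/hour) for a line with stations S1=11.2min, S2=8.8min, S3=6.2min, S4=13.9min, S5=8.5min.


Bottleneck = longest station time
Station times: [11.2, 8.8, 6.2, 13.9, 8.5]
Max = 13.9 min
Rate = 60 / 13.9
= 4.32 units/hour (bottleneck: 13.9min)


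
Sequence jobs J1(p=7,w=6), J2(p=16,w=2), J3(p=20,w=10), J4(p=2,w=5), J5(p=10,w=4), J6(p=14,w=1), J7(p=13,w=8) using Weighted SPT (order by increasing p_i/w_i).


WSPT (Smith's rule): sort by p/w ascending
  J4: p/w = 2/5 = 0.400
  J1: p/w = 7/6 = 1.167
  J7: p/w = 13/8 = 1.625
  J3: p/w = 20/10 = 2.000
  J5: p/w = 10/4 = 2.500
  J2: p/w = 16/2 = 8.000
  J6: p/w = 14/1 = 14.000
Order: J4 → J1 → J7 → J3 → J5 → J2 → J6


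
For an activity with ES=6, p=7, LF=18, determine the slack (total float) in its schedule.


EF = ES + duration = 6 + 7 = 13
LS = LF - duration = 18 - 7 = 11
Total Float = LF - EF = 18 - 13
(or LS - ES = 11 - 6)
= 5


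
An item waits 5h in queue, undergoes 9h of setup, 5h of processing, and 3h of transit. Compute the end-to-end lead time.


Lead time = queue + setup + processing + transit
= 5 + 9 + 5 + 3
= 22 hours


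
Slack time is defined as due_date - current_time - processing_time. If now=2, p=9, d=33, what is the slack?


Slack = due - current_time - processing
= 33 - 2 - 9
= 22


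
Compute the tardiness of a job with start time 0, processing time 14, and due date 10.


Completion = start + processing = 0 + 14 = 14
Tardiness = max(0, C - d) = max(0, 14 - 10)
= max(0, 4)
= 4


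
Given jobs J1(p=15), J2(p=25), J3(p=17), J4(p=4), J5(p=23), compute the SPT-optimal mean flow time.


SPT order: J4 → J1 → J3 → J5 → J2
Completion times:
  J4: C=4
  J1: C=19
  J3: C=36
  J5: C=59
  J2: C=84
Sum = 202, n = 5
Mean flow = 202/5
= 40.40


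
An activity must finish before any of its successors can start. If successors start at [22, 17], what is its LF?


LF = min of all successor start times
Successors start at: [22, 17]
LF = min(22, 17)
= 17


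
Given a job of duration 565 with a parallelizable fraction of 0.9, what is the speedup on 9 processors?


Amdahl's law: T_p = T × ((1-p) + p/N)
= 565 × ((1-0.9) + 0.9/9)
= 565 × (0.10 + 0.1000)
= 565 × 0.2000
= 113.00
Speedup = 565/113.00
= 5.00×


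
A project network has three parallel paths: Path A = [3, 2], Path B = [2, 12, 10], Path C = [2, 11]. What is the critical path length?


Path A: 3 + 2 = 5
Path B: 2 + 12 + 10 = 24
Path C: 2 + 11 = 13
Critical path = longest = max(5, 24, 13)
= 24 (Path B)


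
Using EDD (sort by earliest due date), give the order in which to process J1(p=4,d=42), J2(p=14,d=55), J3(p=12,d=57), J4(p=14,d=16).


EDD: sort by earliest due date
  J4: d=16, p=14
  J1: d=42, p=4
  J2: d=55, p=14
  J3: d=57, p=12
Order: J4 → J1 → J2 → J3


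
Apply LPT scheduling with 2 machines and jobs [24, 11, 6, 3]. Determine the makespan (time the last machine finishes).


Jobs (LPT sorted): [24, 11, 6, 3]
Machines: 2
  J=24 → Machine 1 (load: 0+24=24)
  J=11 → Machine 2 (load: 0+11=11)
  J=6 → Machine 2 (load: 11+6=17)
  J=3 → Machine 2 (load: 17+3=20)
Machine loads: [24, 20]
Makespan = max = 24 time units


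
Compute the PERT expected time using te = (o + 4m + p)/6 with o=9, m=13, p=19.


te = (o + 4m + p) / 6
= (9 + 4×13 + 19) / 6
= (9 + 52 + 19) / 6
= 80 / 6
= 13.33


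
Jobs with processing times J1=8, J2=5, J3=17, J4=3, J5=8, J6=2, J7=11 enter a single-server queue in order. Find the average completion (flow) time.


Completion times:
  J1: completes at 8
  J2: completes at 13
  J3: completes at 30
  J4: completes at 33
  J5: completes at 41
  J6: completes at 43
  J7: completes at 54
Sum = 222
Average = 222/7
= 31.71


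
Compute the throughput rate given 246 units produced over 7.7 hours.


Throughput = units / time
= 246 / 7.7
= 31.9 units/hour


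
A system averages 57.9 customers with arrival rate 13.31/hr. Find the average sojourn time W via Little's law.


Little's law: L = λW → W = L / λ
= 57.9 / 13.31
= 4.35 hours


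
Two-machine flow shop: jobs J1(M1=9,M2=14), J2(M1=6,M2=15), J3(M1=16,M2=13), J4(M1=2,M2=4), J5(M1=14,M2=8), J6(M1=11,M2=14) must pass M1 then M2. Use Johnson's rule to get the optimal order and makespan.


Johnson's rule:
Group 1 (M1≤M2, sort by M1): ['J4', 'J2', 'J1', 'J6']
Group 2 (M1>M2, sort desc M2): ['J3', 'J5']
Sequence: J4 → J2 → J1 → J6 → J3 → J5
Makespan calculation:
  J4: M1 done=2, M2 done=6
  J2: M1 done=8, M2 done=23
  J1: M1 done=17, M2 done=37
  J6: M1 done=28, M2 done=51
  J3: M1 done=44, M2 done=64
  J5: M1 done=58, M2 done=72
= Sequence: J4 → J2 → J1 → J6 → J3 → J5, Makespan: 72


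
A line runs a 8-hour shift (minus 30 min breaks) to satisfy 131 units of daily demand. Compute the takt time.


Available = 8×60 - 30 = 450 min
Takt time = 450 / 131
= 3.44 min/unit


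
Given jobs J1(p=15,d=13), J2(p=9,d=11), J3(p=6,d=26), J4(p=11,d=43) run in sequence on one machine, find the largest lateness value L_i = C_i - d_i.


Lateness per job (L = C - d):
  J1: C=15, d=13, L=2
  J2: C=24, d=11, L=13
  J3: C=30, d=26, L=4
  J4: C=41, d=43, L=-2
Lmax = max(2, 13, 4, -2)
= 13


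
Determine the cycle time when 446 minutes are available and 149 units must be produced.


Cycle time = available time / demand
= 446 / 149
= 2.99 min/unit


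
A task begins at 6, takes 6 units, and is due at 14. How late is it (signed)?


Completion = 6 + 6 = 12
Lateness = C - d = 12 - 14
= -2


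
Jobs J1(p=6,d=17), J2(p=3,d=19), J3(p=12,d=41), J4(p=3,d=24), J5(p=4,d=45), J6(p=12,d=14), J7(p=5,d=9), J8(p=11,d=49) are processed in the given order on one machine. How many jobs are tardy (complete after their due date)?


Completion vs due date:
  J1: C=6, d=17 → on time
  J2: C=9, d=19 → on time
  J3: C=21, d=41 → on time
  J4: C=24, d=24 → on time
  J5: C=28, d=45 → on time
  J6: C=40, d=14 → TARDY
  J7: C=45, d=9 → TARDY
  J8: C=56, d=49 → TARDY
Tardy jobs: J6, J7, J8
Count = 3


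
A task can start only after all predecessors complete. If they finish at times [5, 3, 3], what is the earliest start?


ES = max of all predecessor completion times
Predecessors: [5, 3, 3]
ES = max(5, 3, 3)
= 5


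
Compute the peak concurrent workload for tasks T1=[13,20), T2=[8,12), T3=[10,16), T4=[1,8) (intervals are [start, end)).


Check each time point for overlaps:
  t=10: 2 tasks active (T2, T3)
Max concurrent = 2


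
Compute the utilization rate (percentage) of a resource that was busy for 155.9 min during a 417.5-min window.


Utilization = busy / total × 100
= 155.9 / 417.5 × 100
= 37.3%


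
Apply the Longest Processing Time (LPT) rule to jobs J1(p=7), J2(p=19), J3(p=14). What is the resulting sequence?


LPT: sort by longest processing time first
  J2: p=19
  J3: p=14
  J1: p=7
Order: J2 → J3 → J1


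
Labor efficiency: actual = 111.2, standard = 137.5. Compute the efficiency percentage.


Efficiency = (actual / standard) × 100
= (111.2 / 137.5) × 100
= 80.9%


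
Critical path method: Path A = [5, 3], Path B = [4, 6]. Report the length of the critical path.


Path A: 5 + 3 = 8
Path B: 4 + 6 = 10
Critical path = longest = max(8, 10)
= 10 (Path B)


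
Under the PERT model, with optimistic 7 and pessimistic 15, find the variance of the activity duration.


σ² = ((p - o) / 6)² = (p - o)² / 36
= (15 - 7)² / 36
= 8² / 36
= 64 / 36
= 1.7778


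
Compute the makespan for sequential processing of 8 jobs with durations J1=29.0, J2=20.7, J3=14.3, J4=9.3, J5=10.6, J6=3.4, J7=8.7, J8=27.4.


Sequential makespan: sum all processing times
= 29.0 + 20.7 + 14.3 + 9.3 + 10.6 + 3.4 + 8.7 + 27.4
= 123.4 time units


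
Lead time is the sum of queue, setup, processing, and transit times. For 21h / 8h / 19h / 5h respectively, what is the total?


Lead time = queue + setup + processing + transit
= 21 + 8 + 19 + 5
= 53 hours


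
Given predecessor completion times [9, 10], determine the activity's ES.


ES = max of all predecessor completion times
Predecessors: [9, 10]
ES = max(9, 10)
= 10


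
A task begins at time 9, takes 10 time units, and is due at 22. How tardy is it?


Completion = start + processing = 9 + 10 = 19
Tardiness = max(0, C - d) = max(0, 19 - 22)
= max(0, -3)
= 0


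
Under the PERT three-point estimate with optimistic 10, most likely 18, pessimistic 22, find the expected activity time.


te = (o + 4m + p) / 6
= (10 + 4×18 + 22) / 6
= (10 + 72 + 22) / 6
= 104 / 6
= 17.33


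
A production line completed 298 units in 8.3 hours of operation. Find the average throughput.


Throughput = units / time
= 298 / 8.3
= 35.9 units/hour


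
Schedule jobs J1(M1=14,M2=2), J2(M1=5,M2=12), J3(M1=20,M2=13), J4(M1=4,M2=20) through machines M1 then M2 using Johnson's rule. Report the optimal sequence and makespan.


Johnson's rule:
Group 1 (M1≤M2, sort by M1): ['J4', 'J2']
Group 2 (M1>M2, sort desc M2): ['J3', 'J1']
Sequence: J4 → J2 → J3 → J1
Makespan calculation:
  J4: M1 done=4, M2 done=24
  J2: M1 done=9, M2 done=36
  J3: M1 done=29, M2 done=49
  J1: M1 done=43, M2 done=51
= Sequence: J4 → J2 → J3 → J1, Makespan: 51


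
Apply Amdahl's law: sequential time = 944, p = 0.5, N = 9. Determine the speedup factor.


Amdahl's law: T_p = T × ((1-p) + p/N)
= 944 × ((1-0.5) + 0.5/9)
= 944 × (0.50 + 0.0556)
= 944 × 0.5556
= 524.44
Speedup = 944/524.44
= 1.80×


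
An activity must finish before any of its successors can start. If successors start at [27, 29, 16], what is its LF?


LF = min of all successor start times
Successors start at: [27, 29, 16]
LF = min(27, 29, 16)
= 16


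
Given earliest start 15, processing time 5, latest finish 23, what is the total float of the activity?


EF = ES + duration = 15 + 5 = 20
LS = LF - duration = 23 - 5 = 18
Total Float = LF - EF = 23 - 20
(or LS - ES = 18 - 15)
= 3


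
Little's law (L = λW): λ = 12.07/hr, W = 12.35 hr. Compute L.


Little's law: L = λ × W
= 12.07 × 12.35
= 149.06


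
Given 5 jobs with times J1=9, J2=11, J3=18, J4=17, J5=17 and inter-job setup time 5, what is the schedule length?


Makespan = Σ processing + (n-1) × setup
= (9 + 11 + 18 + 17 + 17) + (5-1)×5
= 72 + 20
= 92 time units


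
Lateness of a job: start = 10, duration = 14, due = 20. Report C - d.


Completion = 10 + 14 = 24
Lateness = C - d = 24 - 20
= 4


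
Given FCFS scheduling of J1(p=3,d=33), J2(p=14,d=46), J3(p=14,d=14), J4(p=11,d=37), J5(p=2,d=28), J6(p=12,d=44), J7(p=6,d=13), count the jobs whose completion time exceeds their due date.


Completion vs due date:
  J1: C=3, d=33 → on time
  J2: C=17, d=46 → on time
  J3: C=31, d=14 → TARDY
  J4: C=42, d=37 → TARDY
  J5: C=44, d=28 → TARDY
  J6: C=56, d=44 → TARDY
  J7: C=62, d=13 → TARDY
Tardy jobs: J3, J4, J5, J6, J7
Count = 5


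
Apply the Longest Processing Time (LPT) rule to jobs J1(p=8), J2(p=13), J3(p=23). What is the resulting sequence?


LPT: sort by longest processing time first
  J3: p=23
  J2: p=13
  J1: p=8
Order: J3 → J2 → J1


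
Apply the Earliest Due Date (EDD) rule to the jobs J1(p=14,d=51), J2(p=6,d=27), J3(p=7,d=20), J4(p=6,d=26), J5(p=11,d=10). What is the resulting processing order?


EDD: sort by earliest due date
  J5: d=10, p=11
  J3: d=20, p=7
  J4: d=26, p=6
  J2: d=27, p=6
  J1: d=51, p=14
Order: J5 → J3 → J4 → J2 → J1


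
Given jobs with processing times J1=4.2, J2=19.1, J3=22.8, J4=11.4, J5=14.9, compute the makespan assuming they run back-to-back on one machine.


Sequential makespan: sum all processing times
= 4.2 + 19.1 + 22.8 + 11.4 + 14.9
= 72.4 time units


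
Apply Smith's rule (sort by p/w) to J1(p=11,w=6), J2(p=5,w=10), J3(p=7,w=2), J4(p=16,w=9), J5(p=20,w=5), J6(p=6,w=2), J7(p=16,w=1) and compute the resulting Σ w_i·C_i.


WSPT order (by p/w): J2 → J4 → J1 → J6 → J3 → J5 → J7
  J2: C=5, w·C=10×5=50
  J4: C=21, w·C=9×21=189
  J1: C=32, w·C=6×32=192
  J6: C=38, w·C=2×38=76
  J3: C=45, w·C=2×45=90
  J5: C=65, w·C=5×65=325
  J7: C=81, w·C=1×81=81
Σ w·C = 1003
= 1003


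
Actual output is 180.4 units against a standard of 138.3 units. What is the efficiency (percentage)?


Efficiency = (actual / standard) × 100
= (180.4 / 138.3) × 100
= 130.4%


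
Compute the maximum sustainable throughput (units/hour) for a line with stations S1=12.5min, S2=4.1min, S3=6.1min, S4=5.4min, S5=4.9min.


Bottleneck = longest station time
Station times: [12.5, 4.1, 6.1, 5.4, 4.9]
Max = 12.5 min
Rate = 60 / 12.5
= 4.80 units/hour (bottleneck: 12.5min)


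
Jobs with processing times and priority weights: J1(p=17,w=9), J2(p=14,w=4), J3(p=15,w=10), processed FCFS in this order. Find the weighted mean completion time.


Completion times:
  J1: C=17, w×C=9×17=153
  J2: C=31, w×C=4×31=124
  J3: C=46, w×C=10×46=460
Sum w×C = 737
Sum w = 23
Weighted avg = 737/23
= 32.04


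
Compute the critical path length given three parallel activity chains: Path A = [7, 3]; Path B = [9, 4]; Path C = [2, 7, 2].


Path A: 7 + 3 = 10
Path B: 9 + 4 = 13
Path C: 2 + 7 + 2 = 11
Critical path = longest = max(10, 13, 11)
= 13 (Path B)


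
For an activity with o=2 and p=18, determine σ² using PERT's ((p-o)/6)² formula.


σ² = ((p - o) / 6)² = (p - o)² / 36
= (18 - 2)² / 36
= 16² / 36
= 256 / 36
= 7.1111


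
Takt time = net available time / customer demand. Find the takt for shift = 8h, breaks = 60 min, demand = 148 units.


Available = 8×60 - 60 = 420 min
Takt time = 420 / 148
= 2.84 min/unit


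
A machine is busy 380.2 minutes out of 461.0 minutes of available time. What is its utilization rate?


Utilization = busy / total × 100
= 380.2 / 461.0 × 100
= 82.5%


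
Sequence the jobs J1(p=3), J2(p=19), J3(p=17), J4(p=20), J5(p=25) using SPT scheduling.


SPT: sort by shortest processing time
  J1: p=3
  J3: p=17
  J2: p=19
  J4: p=20
  J5: p=25
Order: J1 → J3 → J2 → J4 → J5


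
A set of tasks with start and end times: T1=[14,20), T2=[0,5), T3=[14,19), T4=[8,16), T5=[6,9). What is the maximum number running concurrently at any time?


Check each time point for overlaps:
  t=14: 3 tasks active (T1, T3, T4)
Max concurrent = 3


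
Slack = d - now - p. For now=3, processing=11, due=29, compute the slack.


Slack = due - current_time - processing
= 29 - 3 - 11
= 15


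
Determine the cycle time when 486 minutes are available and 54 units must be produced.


Cycle time = available time / demand
= 486 / 54
= 9.00 min/unit


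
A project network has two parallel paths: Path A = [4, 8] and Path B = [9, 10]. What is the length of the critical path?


Path A: 4 + 8 = 12
Path B: 9 + 10 = 19
Critical path = longest = max(12, 19)
= 19 (Path B)


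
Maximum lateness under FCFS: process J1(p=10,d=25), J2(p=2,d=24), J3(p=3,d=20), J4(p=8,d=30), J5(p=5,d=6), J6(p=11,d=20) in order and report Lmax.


Lateness per job (L = C - d):
  J1: C=10, d=25, L=-15
  J2: C=12, d=24, L=-12
  J3: C=15, d=20, L=-5
  J4: C=23, d=30, L=-7
  J5: C=28, d=6, L=22
  J6: C=39, d=20, L=19
Lmax = max(-15, -12, -5, -7, 22, 19)
= 22


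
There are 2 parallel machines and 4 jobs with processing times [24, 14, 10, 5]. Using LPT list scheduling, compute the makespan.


Jobs (LPT sorted): [24, 14, 10, 5]
Machines: 2
  J=24 → Machine 1 (load: 0+24=24)
  J=14 → Machine 2 (load: 0+14=14)
  J=10 → Machine 2 (load: 14+10=24)
  J=5 → Machine 1 (load: 24+5=29)
Machine loads: [29, 24]
Makespan = max = 29 time units


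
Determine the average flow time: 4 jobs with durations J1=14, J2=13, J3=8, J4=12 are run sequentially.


Completion times:
  J1: completes at 14
  J2: completes at 27
  J3: completes at 35
  J4: completes at 47
Sum = 123
Average = 123/4
= 30.75


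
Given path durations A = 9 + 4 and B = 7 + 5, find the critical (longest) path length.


Path A: 9 + 4 = 13
Path B: 7 + 5 = 12
Critical path = longest = max(13, 12)
= 13 (Path A)


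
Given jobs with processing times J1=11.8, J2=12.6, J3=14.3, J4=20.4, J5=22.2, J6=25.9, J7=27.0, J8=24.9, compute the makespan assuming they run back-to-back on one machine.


Sequential makespan: sum all processing times
= 11.8 + 12.6 + 14.3 + 20.4 + 22.2 + 25.9 + 27.0 + 24.9
= 159.1 time units


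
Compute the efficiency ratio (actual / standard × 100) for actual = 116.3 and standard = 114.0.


Efficiency = (actual / standard) × 100
= (116.3 / 114.0) × 100
= 102.0%


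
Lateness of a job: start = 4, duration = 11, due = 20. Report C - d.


Completion = 4 + 11 = 15
Lateness = C - d = 15 - 20
= -5


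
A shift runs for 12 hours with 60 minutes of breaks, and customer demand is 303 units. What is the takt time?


Available = 12×60 - 60 = 660 min
Takt time = 660 / 303
= 2.18 min/unit


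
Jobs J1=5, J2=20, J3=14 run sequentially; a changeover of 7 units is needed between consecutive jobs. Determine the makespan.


Makespan = Σ processing + (n-1) × setup
= (5 + 20 + 14) + (3-1)×7
= 39 + 14
= 53 time units


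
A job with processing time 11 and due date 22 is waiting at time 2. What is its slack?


Slack = due - current_time - processing
= 22 - 2 - 11
= 9


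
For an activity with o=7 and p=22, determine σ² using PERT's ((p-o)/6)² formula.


σ² = ((p - o) / 6)² = (p - o)² / 36
= (22 - 7)² / 36
= 15² / 36
= 225 / 36
= 6.2500


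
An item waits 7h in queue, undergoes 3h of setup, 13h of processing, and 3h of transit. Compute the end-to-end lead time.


Lead time = queue + setup + processing + transit
= 7 + 3 + 13 + 3
= 26 hours


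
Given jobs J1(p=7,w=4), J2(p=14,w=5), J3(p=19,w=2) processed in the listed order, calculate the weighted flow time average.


Completion times:
  J1: C=7, w×C=4×7=28
  J2: C=21, w×C=5×21=105
  J3: C=40, w×C=2×40=80
Sum w×C = 213
Sum w = 11
Weighted avg = 213/11
= 19.36


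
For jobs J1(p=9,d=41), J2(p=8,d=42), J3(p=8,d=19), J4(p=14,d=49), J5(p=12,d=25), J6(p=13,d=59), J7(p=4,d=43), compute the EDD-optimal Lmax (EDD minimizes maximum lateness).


EDD order: J3 → J5 → J1 → J2 → J7 → J4 → J6
Completion and lateness:
  J3: C=8, d=19, L=8-19=-11
  J5: C=20, d=25, L=20-25=-5
  J1: C=29, d=41, L=29-41=-12
  J2: C=37, d=42, L=37-42=-5
  J7: C=41, d=43, L=41-43=-2
  J4: C=55, d=49, L=55-49=6
  J6: C=68, d=59, L=68-59=9
Lmax = max(-11, -5, -12, -5, -2, 6, 9)
= 9


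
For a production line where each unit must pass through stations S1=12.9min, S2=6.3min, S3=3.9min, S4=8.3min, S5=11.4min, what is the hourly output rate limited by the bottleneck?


Bottleneck = longest station time
Station times: [12.9, 6.3, 3.9, 8.3, 11.4]
Max = 12.9 min
Rate = 60 / 12.9
= 4.65 units/hour (bottleneck: 12.9min)


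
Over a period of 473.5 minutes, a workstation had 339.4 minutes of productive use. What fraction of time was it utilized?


Utilization = busy / total × 100
= 339.4 / 473.5 × 100
= 71.7%


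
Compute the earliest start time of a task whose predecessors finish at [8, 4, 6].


ES = max of all predecessor completion times
Predecessors: [8, 4, 6]
ES = max(8, 4, 6)
= 8


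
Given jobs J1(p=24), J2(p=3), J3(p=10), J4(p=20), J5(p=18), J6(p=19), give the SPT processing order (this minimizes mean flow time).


SPT: sort by shortest processing time
  J2: p=3
  J3: p=10
  J5: p=18
  J6: p=19
  J4: p=20
  J1: p=24
Order: J2 → J3 → J5 → J6 → J4 → J1


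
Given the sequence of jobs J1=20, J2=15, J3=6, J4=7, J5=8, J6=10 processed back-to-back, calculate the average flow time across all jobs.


Completion times:
  J1: completes at 20
  J2: completes at 35
  J3: completes at 41
  J4: completes at 48
  J5: completes at 56
  J6: completes at 66
Sum = 266
Average = 266/6
= 44.33


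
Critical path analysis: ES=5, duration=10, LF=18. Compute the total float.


EF = ES + duration = 5 + 10 = 15
LS = LF - duration = 18 - 10 = 8
Total Float = LF - EF = 18 - 15
(or LS - ES = 8 - 5)
= 3


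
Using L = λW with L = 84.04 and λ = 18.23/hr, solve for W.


Little's law: L = λW → W = L / λ
= 84.04 / 18.23
= 4.61 hours


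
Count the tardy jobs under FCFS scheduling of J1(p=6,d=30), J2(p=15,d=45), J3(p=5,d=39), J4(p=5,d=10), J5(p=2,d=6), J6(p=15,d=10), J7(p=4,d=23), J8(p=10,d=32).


Completion vs due date:
  J1: C=6, d=30 → on time
  J2: C=21, d=45 → on time
  J3: C=26, d=39 → on time
  J4: C=31, d=10 → TARDY
  J5: C=33, d=6 → TARDY
  J6: C=48, d=10 → TARDY
  J7: C=52, d=23 → TARDY
  J8: C=62, d=32 → TARDY
Tardy jobs: J4, J5, J6, J7, J8
Count = 5


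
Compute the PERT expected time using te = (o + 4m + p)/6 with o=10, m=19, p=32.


te = (o + 4m + p) / 6
= (10 + 4×19 + 32) / 6
= (10 + 76 + 32) / 6
= 118 / 6
= 19.67


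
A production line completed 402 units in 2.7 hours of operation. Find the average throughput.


Throughput = units / time
= 402 / 2.7
= 148.9 units/hour


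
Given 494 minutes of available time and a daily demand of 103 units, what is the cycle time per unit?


Cycle time = available time / demand
= 494 / 103
= 4.80 min/unit


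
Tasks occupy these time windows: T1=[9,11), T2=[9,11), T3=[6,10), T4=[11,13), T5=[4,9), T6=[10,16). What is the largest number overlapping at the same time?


Check each time point for overlaps:
  t=9: 3 tasks active (T1, T2, T3)
Max concurrent = 3


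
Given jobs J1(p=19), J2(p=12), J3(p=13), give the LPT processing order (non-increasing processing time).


LPT: sort by longest processing time first
  J1: p=19
  J3: p=13
  J2: p=12
Order: J1 → J3 → J2


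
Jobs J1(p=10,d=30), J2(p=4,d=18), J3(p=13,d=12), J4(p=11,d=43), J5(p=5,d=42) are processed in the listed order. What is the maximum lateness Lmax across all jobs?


Lateness per job (L = C - d):
  J1: C=10, d=30, L=-20
  J2: C=14, d=18, L=-4
  J3: C=27, d=12, L=15
  J4: C=38, d=43, L=-5
  J5: C=43, d=42, L=1
Lmax = max(-20, -4, 15, -5, 1)
= 15


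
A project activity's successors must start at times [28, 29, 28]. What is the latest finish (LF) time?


LF = min of all successor start times
Successors start at: [28, 29, 28]
LF = min(28, 29, 28)
= 28


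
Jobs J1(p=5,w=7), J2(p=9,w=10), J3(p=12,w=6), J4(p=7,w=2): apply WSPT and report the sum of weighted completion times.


WSPT order (by p/w): J1 → J2 → J3 → J4
  J1: C=5, w·C=7×5=35
  J2: C=14, w·C=10×14=140
  J3: C=26, w·C=6×26=156
  J4: C=33, w·C=2×33=66
Σ w·C = 397
= 397


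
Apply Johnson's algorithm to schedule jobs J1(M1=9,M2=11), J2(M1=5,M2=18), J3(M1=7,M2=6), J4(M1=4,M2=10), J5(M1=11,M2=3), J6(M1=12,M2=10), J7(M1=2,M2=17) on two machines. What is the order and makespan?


Johnson's rule:
Group 1 (M1≤M2, sort by M1): ['J7', 'J4', 'J2', 'J1']
Group 2 (M1>M2, sort desc M2): ['J6', 'J3', 'J5']
Sequence: J7 → J4 → J2 → J1 → J6 → J3 → J5
Makespan calculation:
  J7: M1 done=2, M2 done=19
  J4: M1 done=6, M2 done=29
  J2: M1 done=11, M2 done=47
  J1: M1 done=20, M2 done=58
  J6: M1 done=32, M2 done=68
  J3: M1 done=39, M2 done=74
  J5: M1 done=50, M2 done=77
= Sequence: J7 → J4 → J2 → J1 → J6 → J3 → J5, Makespan: 77


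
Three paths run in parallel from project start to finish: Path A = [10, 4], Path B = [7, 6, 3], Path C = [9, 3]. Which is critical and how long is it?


Path A: 10 + 4 = 14
Path B: 7 + 6 + 3 = 16
Path C: 9 + 3 = 12
Critical path = longest = max(14, 16, 12)
= 16 (Path B)


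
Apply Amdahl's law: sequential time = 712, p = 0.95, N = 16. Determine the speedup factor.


Amdahl's law: T_p = T × ((1-p) + p/N)
= 712 × ((1-0.95) + 0.95/16)
= 712 × (0.05 + 0.0594)
= 712 × 0.1094
= 77.88
Speedup = 712/77.88
= 9.14×


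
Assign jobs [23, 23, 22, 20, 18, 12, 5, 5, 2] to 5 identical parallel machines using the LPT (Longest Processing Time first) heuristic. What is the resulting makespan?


Jobs (LPT sorted): [23, 23, 22, 20, 18, 12, 5, 5, 2]
Machines: 5
  J=23 → Machine 1 (load: 0+23=23)
  J=23 → Machine 2 (load: 0+23=23)
  J=22 → Machine 3 (load: 0+22=22)
  J=20 → Machine 4 (load: 0+20=20)
  J=18 → Machine 5 (load: 0+18=18)
  J=12 → Machine 5 (load: 18+12=30)
  J=5 → Machine 4 (load: 20+5=25)
  J=5 → Machine 3 (load: 22+5=27)
  J=2 → Machine 1 (load: 23+2=25)
Machine loads: [25, 23, 27, 25, 30]
Makespan = max = 30 time units


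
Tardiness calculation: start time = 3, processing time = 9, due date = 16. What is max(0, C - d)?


Completion = start + processing = 3 + 9 = 12
Tardiness = max(0, C - d) = max(0, 12 - 16)
= max(0, -4)
= 0


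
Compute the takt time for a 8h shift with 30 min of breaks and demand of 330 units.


Available = 8×60 - 30 = 450 min
Takt time = 450 / 330
= 1.36 min/unit


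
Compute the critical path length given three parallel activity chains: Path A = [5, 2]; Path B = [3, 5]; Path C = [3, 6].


Path A: 5 + 2 = 7
Path B: 3 + 5 = 8
Path C: 3 + 6 = 9
Critical path = longest = max(7, 8, 9)
= 9 (Path C)


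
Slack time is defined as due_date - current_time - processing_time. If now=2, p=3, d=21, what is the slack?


Slack = due - current_time - processing
= 21 - 2 - 3
= 16


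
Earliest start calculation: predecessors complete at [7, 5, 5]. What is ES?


ES = max of all predecessor completion times
Predecessors: [7, 5, 5]
ES = max(7, 5, 5)
= 7


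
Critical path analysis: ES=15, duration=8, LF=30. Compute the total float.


EF = ES + duration = 15 + 8 = 23
LS = LF - duration = 30 - 8 = 22
Total Float = LF - EF = 30 - 23
(or LS - ES = 22 - 15)
= 7


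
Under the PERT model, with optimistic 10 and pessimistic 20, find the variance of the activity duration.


σ² = ((p - o) / 6)² = (p - o)² / 36
= (20 - 10)² / 36
= 10² / 36
= 100 / 36
= 2.7778


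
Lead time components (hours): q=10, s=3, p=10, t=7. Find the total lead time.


Lead time = queue + setup + processing + transit
= 10 + 3 + 10 + 7
= 30 hours


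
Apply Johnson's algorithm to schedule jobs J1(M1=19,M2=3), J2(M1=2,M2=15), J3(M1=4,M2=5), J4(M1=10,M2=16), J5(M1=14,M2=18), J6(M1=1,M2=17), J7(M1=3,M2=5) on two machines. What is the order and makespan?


Johnson's rule:
Group 1 (M1≤M2, sort by M1): ['J6', 'J2', 'J7', 'J3', 'J4', 'J5']
Group 2 (M1>M2, sort desc M2): ['J1']
Sequence: J6 → J2 → J7 → J3 → J4 → J5 → J1
Makespan calculation:
  J6: M1 done=1, M2 done=18
  J2: M1 done=3, M2 done=33
  J7: M1 done=6, M2 done=38
  J3: M1 done=10, M2 done=43
  J4: M1 done=20, M2 done=59
  J5: M1 done=34, M2 done=77
  J1: M1 done=53, M2 done=80
= Sequence: J6 → J2 → J7 → J3 → J4 → J5 → J1, Makespan: 80


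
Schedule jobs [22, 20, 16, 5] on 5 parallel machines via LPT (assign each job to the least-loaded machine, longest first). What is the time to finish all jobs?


Jobs (LPT sorted): [22, 20, 16, 5]
Machines: 5
  J=22 → Machine 1 (load: 0+22=22)
  J=20 → Machine 2 (load: 0+20=20)
  J=16 → Machine 3 (load: 0+16=16)
  J=5 → Machine 4 (load: 0+5=5)
Machine loads: [22, 20, 16, 5, 0]
Makespan = max = 22 time units


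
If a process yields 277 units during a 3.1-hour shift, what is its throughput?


Throughput = units / time
= 277 / 3.1
= 89.4 units/hour


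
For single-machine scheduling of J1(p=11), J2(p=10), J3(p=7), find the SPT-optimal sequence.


SPT: sort by shortest processing time
  J3: p=7
  J2: p=10
  J1: p=11
Order: J3 → J2 → J1


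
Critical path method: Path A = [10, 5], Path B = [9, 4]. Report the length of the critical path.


Path A: 10 + 5 = 15
Path B: 9 + 4 = 13
Critical path = longest = max(15, 13)
= 15 (Path A)


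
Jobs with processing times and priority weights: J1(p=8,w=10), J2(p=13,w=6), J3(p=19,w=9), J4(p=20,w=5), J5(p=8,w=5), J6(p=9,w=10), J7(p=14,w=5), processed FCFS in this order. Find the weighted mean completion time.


Completion times:
  J1: C=8, w×C=10×8=80
  J2: C=21, w×C=6×21=126
  J3: C=40, w×C=9×40=360
  J4: C=60, w×C=5×60=300
  J5: C=68, w×C=5×68=340
  J6: C=77, w×C=10×77=770
  J7: C=91, w×C=5×91=455
Sum w×C = 2431
Sum w = 50
Weighted avg = 2431/50
= 48.62


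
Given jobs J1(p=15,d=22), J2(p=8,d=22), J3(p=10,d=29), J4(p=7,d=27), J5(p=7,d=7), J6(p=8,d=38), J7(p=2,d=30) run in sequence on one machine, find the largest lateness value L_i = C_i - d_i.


Lateness per job (L = C - d):
  J1: C=15, d=22, L=-7
  J2: C=23, d=22, L=1
  J3: C=33, d=29, L=4
  J4: C=40, d=27, L=13
  J5: C=47, d=7, L=40
  J6: C=55, d=38, L=17
  J7: C=57, d=30, L=27
Lmax = max(-7, 1, 4, 13, 40, 17, 27)
= 40


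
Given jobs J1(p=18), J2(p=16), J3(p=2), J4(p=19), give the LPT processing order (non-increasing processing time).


LPT: sort by longest processing time first
  J4: p=19
  J1: p=18
  J2: p=16
  J3: p=2
Order: J4 → J1 → J2 → J3


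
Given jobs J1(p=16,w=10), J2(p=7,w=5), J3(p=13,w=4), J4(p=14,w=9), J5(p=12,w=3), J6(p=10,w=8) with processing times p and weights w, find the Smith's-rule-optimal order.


WSPT (Smith's rule): sort by p/w ascending
  J6: p/w = 10/8 = 1.250
  J2: p/w = 7/5 = 1.400
  J4: p/w = 14/9 = 1.556
  J1: p/w = 16/10 = 1.600
  J3: p/w = 13/4 = 3.250
  J5: p/w = 12/3 = 4.000
Order: J6 → J2 → J4 → J1 → J3 → J5


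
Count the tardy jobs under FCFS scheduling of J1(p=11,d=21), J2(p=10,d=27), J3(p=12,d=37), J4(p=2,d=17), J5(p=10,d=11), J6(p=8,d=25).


Completion vs due date:
  J1: C=11, d=21 → on time
  J2: C=21, d=27 → on time
  J3: C=33, d=37 → on time
  J4: C=35, d=17 → TARDY
  J5: C=45, d=11 → TARDY
  J6: C=53, d=25 → TARDY
Tardy jobs: J4, J5, J6
Count = 3


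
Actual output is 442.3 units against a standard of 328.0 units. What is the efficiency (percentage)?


Efficiency = (actual / standard) × 100
= (442.3 / 328.0) × 100
= 134.8%


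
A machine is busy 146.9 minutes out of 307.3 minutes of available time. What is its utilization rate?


Utilization = busy / total × 100
= 146.9 / 307.3 × 100
= 47.8%


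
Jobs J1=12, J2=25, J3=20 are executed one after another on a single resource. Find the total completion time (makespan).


Sequential makespan: sum all processing times
= 12 + 25 + 20
= 57 time units


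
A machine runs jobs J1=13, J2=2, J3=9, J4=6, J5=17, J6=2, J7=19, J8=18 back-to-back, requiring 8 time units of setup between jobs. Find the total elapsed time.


Makespan = Σ processing + (n-1) × setup
= (13 + 2 + 9 + 6 + 17 + 2 + 19 + 18) + (8-1)×8
= 86 + 56
= 142 time units


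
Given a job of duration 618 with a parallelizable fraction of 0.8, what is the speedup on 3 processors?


Amdahl's law: T_p = T × ((1-p) + p/N)
= 618 × ((1-0.8) + 0.8/3)
= 618 × (0.20 + 0.2667)
= 618 × 0.4667
= 288.40
Speedup = 618/288.40
= 2.14×


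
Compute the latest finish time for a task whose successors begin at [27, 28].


LF = min of all successor start times
Successors start at: [27, 28]
LF = min(27, 28)
= 27


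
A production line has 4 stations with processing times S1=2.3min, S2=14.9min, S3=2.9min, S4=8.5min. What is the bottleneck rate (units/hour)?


Bottleneck = longest station time
Station times: [2.3, 14.9, 2.9, 8.5]
Max = 14.9 min
Rate = 60 / 14.9
= 4.03 units/hour (bottleneck: 14.9min)


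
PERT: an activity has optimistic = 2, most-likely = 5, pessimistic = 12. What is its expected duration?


te = (o + 4m + p) / 6
= (2 + 4×5 + 12) / 6
= (2 + 20 + 12) / 6
= 34 / 6
= 5.67


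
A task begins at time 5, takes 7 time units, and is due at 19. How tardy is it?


Completion = start + processing = 5 + 7 = 12
Tardiness = max(0, C - d) = max(0, 12 - 19)
= max(0, -7)
= 0


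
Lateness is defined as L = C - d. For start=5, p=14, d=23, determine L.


Completion = 5 + 14 = 19
Lateness = C - d = 19 - 23
= -4


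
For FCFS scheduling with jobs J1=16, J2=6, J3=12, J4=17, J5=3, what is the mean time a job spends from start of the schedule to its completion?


Completion times:
  J1: completes at 16
  J2: completes at 22
  J3: completes at 34
  J4: completes at 51
  J5: completes at 54
Sum = 177
Average = 177/5
= 35.40


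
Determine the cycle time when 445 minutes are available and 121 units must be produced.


Cycle time = available time / demand
= 445 / 121
= 3.68 min/unit


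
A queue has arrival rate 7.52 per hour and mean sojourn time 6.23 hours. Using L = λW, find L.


Little's law: L = λ × W
= 7.52 × 6.23
= 46.85


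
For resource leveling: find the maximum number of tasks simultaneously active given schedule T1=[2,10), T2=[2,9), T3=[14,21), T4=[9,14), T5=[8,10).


Check each time point for overlaps:
  t=8: 3 tasks active (T1, T2, T5)
Max concurrent = 3


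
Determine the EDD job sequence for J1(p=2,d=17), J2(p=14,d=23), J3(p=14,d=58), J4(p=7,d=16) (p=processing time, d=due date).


EDD: sort by earliest due date
  J4: d=16, p=7
  J1: d=17, p=2
  J2: d=23, p=14
  J3: d=58, p=14
Order: J4 → J1 → J2 → J3


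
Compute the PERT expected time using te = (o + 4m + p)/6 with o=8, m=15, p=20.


te = (o + 4m + p) / 6
= (8 + 4×15 + 20) / 6
= (8 + 60 + 20) / 6
= 88 / 6
= 14.67


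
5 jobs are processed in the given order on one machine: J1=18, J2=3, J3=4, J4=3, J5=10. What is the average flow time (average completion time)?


Completion times:
  J1: completes at 18
  J2: completes at 21
  J3: completes at 25
  J4: completes at 28
  J5: completes at 38
Sum = 130
Average = 130/5
= 26.00


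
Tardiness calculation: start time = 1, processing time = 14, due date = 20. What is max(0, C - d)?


Completion = start + processing = 1 + 14 = 15
Tardiness = max(0, C - d) = max(0, 15 - 20)
= max(0, -5)
= 0


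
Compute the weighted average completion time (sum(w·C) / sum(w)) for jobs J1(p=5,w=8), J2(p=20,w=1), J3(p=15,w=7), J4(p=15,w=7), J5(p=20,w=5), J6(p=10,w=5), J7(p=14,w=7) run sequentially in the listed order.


Completion times:
  J1: C=5, w×C=8×5=40
  J2: C=25, w×C=1×25=25
  J3: C=40, w×C=7×40=280
  J4: C=55, w×C=7×55=385
  J5: C=75, w×C=5×75=375
  J6: C=85, w×C=5×85=425
  J7: C=99, w×C=7×99=693
Sum w×C = 2223
Sum w = 40
Weighted avg = 2223/40
= 55.58
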